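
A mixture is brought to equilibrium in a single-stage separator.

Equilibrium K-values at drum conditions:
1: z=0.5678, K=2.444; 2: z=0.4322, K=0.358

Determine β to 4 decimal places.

β = 0.5851

Newton–Raphson from β = 0.41:
  β = 0.4100: g = 0.13840, g' = -0.7953 → β = 0.5840
  β = 0.5840: g = 0.00087, g' = -0.8044 → β = 0.5851
Converged at β = 0.5851.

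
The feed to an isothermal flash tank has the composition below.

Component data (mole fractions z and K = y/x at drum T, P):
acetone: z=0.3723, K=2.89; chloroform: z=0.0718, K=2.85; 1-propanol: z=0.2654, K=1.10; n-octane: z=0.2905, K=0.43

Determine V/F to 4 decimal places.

Rachford–Rice: g(V/F) = Σ zᵢ(Kᵢ−1)/(1+V/F(Kᵢ−1)) = 0.
Check two-phase: ΣzᵢKᵢ = 1.6974 > 1 and Σzᵢ/Kᵢ = 1.0709 > 1, so g(0) = 0.6974 > 0 and g(1) = -0.0709 < 0.
Newton iteration, V/F⁰ = 0.5:
  V/F = 0.5000: g = 0.22446, g' = -0.6049 → V/F = 0.8711
  V/F = 0.8711: g = 0.01229, g' = -0.6005 → V/F = 0.8916
  V/F = 0.8916: g = -0.00011, g' = -0.6119 → V/F = 0.8914
Converged at V/F = 0.8914.

V/F = 0.8914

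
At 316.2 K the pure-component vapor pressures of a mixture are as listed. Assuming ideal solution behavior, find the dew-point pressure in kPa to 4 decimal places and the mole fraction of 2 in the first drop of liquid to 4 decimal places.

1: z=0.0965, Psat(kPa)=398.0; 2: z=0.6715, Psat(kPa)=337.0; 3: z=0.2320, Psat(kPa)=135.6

At the dew point ψ → 1, so Σzᵢ/Kᵢ = 1 with Kᵢ = Pᵢˢᵃᵗ/P ⇒ 1/P = Σzᵢ/Pᵢˢᵃᵗ.
1/P = 0.0965/398.0 + 0.6715/337.0 + 0.2320/135.6 = 0.0039460 ⇒ P = 253.4239 kPa
xᵢ = zᵢP/Pᵢˢᵃᵗ ⇒ x_2 = 0.6715·253.4239/337.0 = 0.5050

Pdew = 253.4239 kPa, x_2 = 0.5050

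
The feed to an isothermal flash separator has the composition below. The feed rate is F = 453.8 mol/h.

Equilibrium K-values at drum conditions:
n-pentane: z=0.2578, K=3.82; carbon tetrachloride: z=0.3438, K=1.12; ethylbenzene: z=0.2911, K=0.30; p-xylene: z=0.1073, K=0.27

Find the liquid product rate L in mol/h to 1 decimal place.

Iterate (Newton) starting at V/F = 0.44:
  V/F = 0.4400: g = -0.04624, g' = -0.8347 → V/F = 0.3846
  V/F = 0.3846: g = 0.00043, g' = -0.8539 → V/F = 0.3851
Converged at V/F = 0.3851.
Then V = V/F·F = 0.3851·453.8 = 174.8 mol/h and L = F − V = 279.0 mol/h.

L = 279.0 mol/h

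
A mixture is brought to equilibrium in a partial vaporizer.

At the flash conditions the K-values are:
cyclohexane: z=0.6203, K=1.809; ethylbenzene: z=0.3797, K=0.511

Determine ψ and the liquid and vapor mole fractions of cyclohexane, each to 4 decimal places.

Material balance + equilibrium reduce to Σ zᵢ(Kᵢ−1)/(1+ψ(Kᵢ−1)) = 0.
Feasibility: ΣzᵢKᵢ = 1.3161, Σzᵢ/Kᵢ = 1.0859 — both > 1, two phases present.
Newton iteration, ψ⁰ = 0.47:
  ψ = 0.4700: g = 0.12250, g' = -0.3662 → ψ = 0.8045
  ψ = 0.8045: g = -0.00212, g' = -0.3957 → ψ = 0.7992
Converged at ψ = 0.7992.
Compositions from xᵢ = zᵢ/(1+ψ(Kᵢ−1)), yᵢ = Kᵢxᵢ:
  cyclohexane: x = 0.3767, y = 0.6815
  ethylbenzene: x = 0.6233, y = 0.3185

ψ = 0.7992, x_cyclohexane = 0.3767, y_cyclohexane = 0.6815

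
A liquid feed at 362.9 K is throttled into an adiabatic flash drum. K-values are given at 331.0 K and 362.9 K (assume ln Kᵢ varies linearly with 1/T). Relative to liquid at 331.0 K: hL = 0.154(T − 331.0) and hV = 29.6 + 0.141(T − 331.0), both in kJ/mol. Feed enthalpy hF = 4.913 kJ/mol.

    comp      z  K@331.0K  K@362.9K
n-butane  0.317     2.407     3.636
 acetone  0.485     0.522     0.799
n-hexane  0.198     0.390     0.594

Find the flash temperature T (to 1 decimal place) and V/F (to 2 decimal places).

Adiabatic flash: solve Rachford–Rice at each trial T, then check hF = ψ·hV(T) + (1−ψ)·hL(T).
  T = 331.0 K: K = (2.407, 0.522, 0.390), RR gives ψ = 0.128, H_out = 3.789 kJ/mol
  T = 362.9 K: K = (3.636, 0.799, 0.594), RR gives ψ = 0.907, H_out = 31.380 kJ/mol
  T = 346.9 K: K = (2.985, 0.652, 0.486), RR gives ψ = 0.449, H_out = 15.648 kJ/mol
  T = 338.9 K: K = (2.685, 0.584, 0.436), RR gives ψ = 0.284, H_out = 9.584 kJ/mol
  T = 334.9 K: K = (2.542, 0.552, 0.412), RR gives ψ = 0.205, H_out = 6.661 kJ/mol
  T = 332.9 K: K = (2.472, 0.537, 0.401), RR gives ψ = 0.166, H_out = 5.196 kJ/mol
Linear interpolation between T = 331.0 (H_out = 3.789) and T = 332.9 (H_out = 5.196) on hF = 4.913 gives T ≈ 332.5 K, at which ψ = 0.16.

T = 332.5 K, V/F = 0.16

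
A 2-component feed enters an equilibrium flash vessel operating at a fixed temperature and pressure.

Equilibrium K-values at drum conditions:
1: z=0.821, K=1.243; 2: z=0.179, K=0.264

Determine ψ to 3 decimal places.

Let ψ = V/F and solve Σ zᵢ(Kᵢ−1)/(1+ψ(Kᵢ−1)) = 0.
Check two-phase: ΣzᵢKᵢ = 1.068 > 1 and Σzᵢ/Kᵢ = 1.339 > 1, so g(0) = 0.068 > 0 and g(1) = -0.339 < 0.
Binary case is linear: z₁(K₁−1)(1+ψ(K₂−1)) + z₂(K₂−1)(1+ψ(K₁−1)) = 0
⇒ ψ = [z₁(K₁−1)+z₂(K₂−1)] / [−(K₁−1)(K₂−1)] = 0.0678/0.1788 = 0.379

ψ = 0.379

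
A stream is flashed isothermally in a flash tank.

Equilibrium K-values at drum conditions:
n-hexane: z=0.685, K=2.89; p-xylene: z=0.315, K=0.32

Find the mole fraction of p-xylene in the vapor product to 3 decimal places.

y_p-xylene = 0.235

Let ψ = V/F and solve Σ zᵢ(Kᵢ−1)/(1+ψ(Kᵢ−1)) = 0.
Check two-phase: ΣzᵢKᵢ = 2.080 > 1 and Σzᵢ/Kᵢ = 1.221 > 1, so g(0) = 1.080 > 0 and g(1) = -0.221 < 0.
Binary case is linear: z₁(K₁−1)(1+ψ(K₂−1)) + z₂(K₂−1)(1+ψ(K₁−1)) = 0
⇒ ψ = [z₁(K₁−1)+z₂(K₂−1)] / [−(K₁−1)(K₂−1)] = 1.0805/1.2852 = 0.841
Compositions from xᵢ = zᵢ/(1+ψ(Kᵢ−1)), yᵢ = Kᵢxᵢ:
  n-hexane: x = 0.265, y = 0.765
  p-xylene: x = 0.735, y = 0.235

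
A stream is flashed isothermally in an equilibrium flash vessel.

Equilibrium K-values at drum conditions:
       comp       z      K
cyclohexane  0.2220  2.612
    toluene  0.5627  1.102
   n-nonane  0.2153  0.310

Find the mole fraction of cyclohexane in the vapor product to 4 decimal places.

Material balance + equilibrium reduce to Σ zᵢ(Kᵢ−1)/(1+V/F(Kᵢ−1)) = 0.
g(0) = ΣzᵢKᵢ − 1 = 0.2667 and g(1) = 1 − Σzᵢ/Kᵢ = -0.2901, so a root lies in (0, 1).
Iterate (Newton) starting at V/F = 0.67:
  V/F = 0.6700: g = -0.05051, g' = -0.4930 → V/F = 0.5675
  V/F = 0.5675: g = -0.00304, g' = -0.4395 → V/F = 0.5606
Converged at V/F = 0.5606.
Compositions from xᵢ = zᵢ/(1+V/F(Kᵢ−1)), yᵢ = Kᵢxᵢ:
  cyclohexane: x = 0.1166, y = 0.3046
  toluene: x = 0.5323, y = 0.5866
  n-nonane: x = 0.3511, y = 0.1088

y_cyclohexane = 0.3046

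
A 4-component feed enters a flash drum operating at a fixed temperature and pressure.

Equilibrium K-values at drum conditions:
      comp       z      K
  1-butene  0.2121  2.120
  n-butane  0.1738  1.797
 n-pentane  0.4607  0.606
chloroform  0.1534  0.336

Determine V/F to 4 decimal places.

V/F = 0.1978

Material balance + equilibrium reduce to Σ zᵢ(Kᵢ−1)/(1+V/F(Kᵢ−1)) = 0.
Check two-phase: ΣzᵢKᵢ = 1.0927 > 1 and Σzᵢ/Kᵢ = 1.4135 > 1, so g(0) = 0.0927 > 0 and g(1) = -0.4135 < 0.
Newton–Raphson from V/F = 0.5:
  V/F = 0.5000: g = -0.12720, g' = -0.4283 → V/F = 0.2030
  V/F = 0.2030: g = -0.00223, g' = -0.4333 → V/F = 0.1978
Converged at V/F = 0.1978.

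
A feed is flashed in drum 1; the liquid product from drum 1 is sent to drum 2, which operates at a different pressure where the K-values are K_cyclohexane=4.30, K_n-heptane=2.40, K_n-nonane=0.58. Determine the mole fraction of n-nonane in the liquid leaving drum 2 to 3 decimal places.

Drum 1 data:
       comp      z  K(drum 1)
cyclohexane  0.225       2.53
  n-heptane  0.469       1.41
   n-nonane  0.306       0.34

x_n-nonane (drum 2) = 0.801

Drum 1:
Let ψ₁ = V/F and solve Σ zᵢ(Kᵢ−1)/(1+ψ₁(Kᵢ−1)) = 0.
Feasibility: ΣzᵢKᵢ = 1.335, Σzᵢ/Kᵢ = 1.322 — both > 1, two phases present.
Newton–Raphson from ψ₁ = 0.5:
  ψ₁ = 0.500: g = 0.0532, g' = -0.520 → ψ₁ = 0.602
  ψ₁ = 0.602: g = -0.0018, g' = -0.561 → ψ₁ = 0.599
Converged at ψ₁ = 0.599.
Drum-1 compositions:
  cyclohexane: x = 0.117, y = 0.297
  n-heptane: x = 0.377, y = 0.531
  n-nonane: x = 0.506, y = 0.172
Drum-2 feed = drum-1 liquid: z₂ = (0.1174, 0.3765, 0.5061).
Drum 2:
Material balance + equilibrium reduce to Σ zᵢ(Kᵢ−1)/(1+ψ₂(Kᵢ−1)) = 0.
Check two-phase: ΣzᵢKᵢ = 1.702 > 1 and Σzᵢ/Kᵢ = 1.057 > 1, so g(0) = 0.702 > 0 and g(1) = -0.057 < 0.
Newton–Raphson from ψ₂ = 0.55:
  ψ₂ = 0.550: g = 0.1591, g' = -0.548 → ψ₂ = 0.840
  ψ₂ = 0.840: g = 0.0164, g' = -0.459 → ψ₂ = 0.876
Converged at ψ₂ = 0.876.
  cyclohexane: x = 0.030, y = 0.130
  n-heptane: x = 0.169, y = 0.406
  n-nonane: x = 0.801, y = 0.464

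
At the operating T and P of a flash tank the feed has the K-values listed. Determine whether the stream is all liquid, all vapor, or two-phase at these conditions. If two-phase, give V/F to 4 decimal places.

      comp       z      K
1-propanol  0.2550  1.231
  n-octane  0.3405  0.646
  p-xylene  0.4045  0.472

all liquid

ΣzᵢKᵢ = 0.7248; Σzᵢ/Kᵢ = 1.5912.
Since ΣzᵢKᵢ < 1 the mixture is below its bubble point — single liquid phase.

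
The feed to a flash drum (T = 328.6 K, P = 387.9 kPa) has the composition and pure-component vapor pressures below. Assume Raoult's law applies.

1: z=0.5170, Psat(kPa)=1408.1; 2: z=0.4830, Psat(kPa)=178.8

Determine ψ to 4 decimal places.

Raoult's law: Kᵢ = Pᵢˢᵃᵗ/P = Pᵢˢᵃᵗ/387.9.
  K_1 = 1408.1/387.9 = 3.630059, K_2 = 178.8/387.9 = 0.460944
Material balance + equilibrium reduce to Σ zᵢ(Kᵢ−1)/(1+ψ(Kᵢ−1)) = 0.
Check two-phase: ΣzᵢKᵢ = 2.0994 > 1 and Σzᵢ/Kᵢ = 1.1903 > 1, so g(0) = 1.0994 > 0 and g(1) = -0.1903 < 0.
Newton iteration, ψ⁰ = 0.39:
  ψ = 0.3900: g = 0.34157, g' = -1.0965 → ψ = 0.7015
  ψ = 0.7015: g = 0.05925, g' = -0.8048 → ψ = 0.7751
  ψ = 0.7751: g = 0.00025, g' = -0.8014 → ψ = 0.7754
Converged at ψ = 0.7754.

ψ = 0.7754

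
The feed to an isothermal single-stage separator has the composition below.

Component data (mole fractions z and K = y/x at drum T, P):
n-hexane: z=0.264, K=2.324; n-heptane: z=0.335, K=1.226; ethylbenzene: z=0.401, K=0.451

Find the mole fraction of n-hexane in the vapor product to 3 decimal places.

Material balance + equilibrium reduce to Σ zᵢ(Kᵢ−1)/(1+V/F(Kᵢ−1)) = 0.
g(0) = ΣzᵢKᵢ − 1 = 0.205 and g(1) = 1 − Σzᵢ/Kᵢ = -0.276, so a root lies in (0, 1).
Newton–Raphson from V/F = 0.5:
  V/F = 0.500: g = -0.0251, g' = -0.411 → V/F = 0.439
Converged at V/F = 0.439.
Compositions from xᵢ = zᵢ/(1+V/F(Kᵢ−1)), yᵢ = Kᵢxᵢ:
  n-hexane: x = 0.167, y = 0.388
  n-heptane: x = 0.305, y = 0.374
  ethylbenzene: x = 0.528, y = 0.238

y_n-hexane = 0.388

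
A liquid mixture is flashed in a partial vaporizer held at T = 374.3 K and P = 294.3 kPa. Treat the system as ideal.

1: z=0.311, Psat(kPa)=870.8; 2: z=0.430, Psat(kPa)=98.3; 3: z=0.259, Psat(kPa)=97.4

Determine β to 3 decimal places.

Raoult's law: Kᵢ = Pᵢˢᵃᵗ/P = Pᵢˢᵃᵗ/294.3.
  K_1 = 870.8/294.3 = 2.95889, K_2 = 98.3/294.3 = 0.33401, K_3 = 97.4/294.3 = 0.33095
Rachford–Rice: g(β) = Σ zᵢ(Kᵢ−1)/(1+β(Kᵢ−1)) = 0.
Feasibility: ΣzᵢKᵢ = 1.150, Σzᵢ/Kᵢ = 2.175 — both > 1, two phases present.
Iterate (Newton) starting at β = 0.42:
  β = 0.420: g = -0.3044, g' = -0.951 → β = 0.100
  β = 0.100: g = 0.0169, g' = -1.187 → β = 0.114
Converged at β = 0.114.

β = 0.114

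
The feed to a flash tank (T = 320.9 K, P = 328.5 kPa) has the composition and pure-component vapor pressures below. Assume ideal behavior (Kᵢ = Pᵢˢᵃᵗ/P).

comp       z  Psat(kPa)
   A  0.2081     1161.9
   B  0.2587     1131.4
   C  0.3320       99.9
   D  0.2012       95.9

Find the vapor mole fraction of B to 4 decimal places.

y_B = 0.4234

Raoult's law: Kᵢ = Pᵢˢᵃᵗ/P = Pᵢˢᵃᵗ/328.5.
  K_A = 1161.9/328.5 = 3.536986, K_B = 1131.4/328.5 = 3.444140, K_C = 99.9/328.5 = 0.304110, K_D = 95.9/328.5 = 0.291933
Newton iteration, V/F⁰ = 0.5:
  V/F = 0.5000: g = -0.05758, g' = -1.1932 → V/F = 0.4517
  V/F = 0.4517: g = 0.00008, g' = -1.2000 → V/F = 0.4518
Converged at V/F = 0.4518.
Compositions from xᵢ = zᵢ/(1+V/F(Kᵢ−1)), yᵢ = Kᵢxᵢ:
  A: x = 0.0970, y = 0.3429
  B: x = 0.1229, y = 0.4234
  C: x = 0.4843, y = 0.1473
  D: x = 0.2958, y = 0.0864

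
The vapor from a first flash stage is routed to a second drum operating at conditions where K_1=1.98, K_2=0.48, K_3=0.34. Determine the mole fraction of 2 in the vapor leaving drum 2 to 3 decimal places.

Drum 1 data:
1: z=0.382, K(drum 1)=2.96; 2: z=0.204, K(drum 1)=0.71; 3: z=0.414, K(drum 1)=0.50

y_2 (drum 2) = 0.106

Drum 1:
Let ψ₁ = V/F and solve Σ zᵢ(Kᵢ−1)/(1+ψ₁(Kᵢ−1)) = 0.
Check two-phase: ΣzᵢKᵢ = 1.483 > 1 and Σzᵢ/Kᵢ = 1.244 > 1, so g(0) = 0.483 > 0 and g(1) = -0.244 < 0.
Newton–Raphson from ψ₁ = 0.56:
  ψ₁ = 0.560: g = -0.0012, g' = -0.558 → ψ₁ = 0.558
Converged at ψ₁ = 0.558.
Drum-1 compositions:
  1: x = 0.182, y = 0.540
  2: x = 0.243, y = 0.173
  3: x = 0.574, y = 0.287
Drum-2 feed = drum-1 vapor: z₂ = (0.5401, 0.1728, 0.2871).
Drum 2:
Rachford–Rice: g(ψ₂) = Σ zᵢ(Kᵢ−1)/(1+ψ₂(Kᵢ−1)) = 0.
Feasibility: ΣzᵢKᵢ = 1.250, Σzᵢ/Kᵢ = 1.477 — both > 1, two phases present.
Iterate (Newton) starting at ψ₂ = 0.5:
  ψ₂ = 0.500: g = -0.0490, g' = -0.598 → ψ₂ = 0.418
  ψ₂ = 0.418: g = -0.0010, g' = -0.576 → ψ₂ = 0.416
Converged at ψ₂ = 0.416.
  1: x = 0.384, y = 0.760
  2: x = 0.221, y = 0.106
  3: x = 0.396, y = 0.135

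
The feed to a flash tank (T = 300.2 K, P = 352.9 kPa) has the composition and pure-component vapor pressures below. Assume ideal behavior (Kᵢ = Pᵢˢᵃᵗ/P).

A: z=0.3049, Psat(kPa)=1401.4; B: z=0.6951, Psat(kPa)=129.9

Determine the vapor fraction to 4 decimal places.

Raoult's law: Kᵢ = Pᵢˢᵃᵗ/P = Pᵢˢᵃᵗ/352.9.
  K_A = 1401.4/352.9 = 3.971097, K_B = 129.9/352.9 = 0.368093
Material balance + equilibrium reduce to Σ zᵢ(Kᵢ−1)/(1+ψ(Kᵢ−1)) = 0.
Check two-phase: ΣzᵢKᵢ = 1.4666 > 1 and Σzᵢ/Kᵢ = 1.9652 > 1, so g(0) = 0.4666 > 0 and g(1) = -0.9652 < 0.
Newton–Raphson from ψ = 0.5:
  ψ = 0.5000: g = -0.27766, g' = -1.0288 → ψ = 0.2301
  ψ = 0.2301: g = 0.02405, g' = -1.3295 → ψ = 0.2482
  ψ = 0.2482: g = 0.00044, g' = -1.2820 → ψ = 0.2486
Converged at ψ = 0.2486.

ψ = 0.2486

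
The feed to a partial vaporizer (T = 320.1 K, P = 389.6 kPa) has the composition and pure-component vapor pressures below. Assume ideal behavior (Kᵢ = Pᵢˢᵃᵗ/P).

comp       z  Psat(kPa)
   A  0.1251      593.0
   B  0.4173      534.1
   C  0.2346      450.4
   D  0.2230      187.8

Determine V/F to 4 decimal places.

V/F = 0.8032

Raoult's law: Kᵢ = Pᵢˢᵃᵗ/P = Pᵢˢᵃᵗ/389.6.
  K_A = 593.0/389.6 = 1.522074, K_B = 534.1/389.6 = 1.370893, K_C = 450.4/389.6 = 1.156057, K_D = 187.8/389.6 = 0.482033
Newton iteration, V/F⁰ = 0.38:
  V/F = 0.3800: g = 0.08090, g' = -0.1657 → V/F = 0.8683
  V/F = 0.8683: g = -0.01567, g' = -0.2510 → V/F = 0.8059
  V/F = 0.8059: g = -0.00062, g' = -0.2317 → V/F = 0.8032
Converged at V/F = 0.8032.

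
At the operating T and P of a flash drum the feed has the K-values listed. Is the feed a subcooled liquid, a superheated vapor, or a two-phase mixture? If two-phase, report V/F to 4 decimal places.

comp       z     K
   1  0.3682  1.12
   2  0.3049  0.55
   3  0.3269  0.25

ΣzᵢKᵢ = 0.6618; Σzᵢ/Kᵢ = 2.1907.
Since ΣzᵢKᵢ < 1 the mixture is below its bubble point — single liquid phase.

subcooled liquid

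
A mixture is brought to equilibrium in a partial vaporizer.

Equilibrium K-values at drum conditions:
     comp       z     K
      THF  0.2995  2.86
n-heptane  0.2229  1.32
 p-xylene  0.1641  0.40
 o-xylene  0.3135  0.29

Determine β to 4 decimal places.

Newton–Raphson from β = 0.5:
  β = 0.5000: g = -0.13562, g' = -0.7956 → β = 0.3295
  β = 0.3295: g = -0.00339, g' = -0.7781 → β = 0.3252
Converged at β = 0.3252.

β = 0.3252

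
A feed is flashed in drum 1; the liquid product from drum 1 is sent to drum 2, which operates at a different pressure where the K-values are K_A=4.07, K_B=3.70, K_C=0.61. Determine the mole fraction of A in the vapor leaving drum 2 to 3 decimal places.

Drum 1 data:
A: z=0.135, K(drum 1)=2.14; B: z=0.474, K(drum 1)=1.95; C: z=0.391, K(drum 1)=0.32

y_A (drum 2) = 0.099

Drum 1:
Material balance + equilibrium reduce to Σ zᵢ(Kᵢ−1)/(1+ψ₁(Kᵢ−1)) = 0.
Check two-phase: ΣzᵢKᵢ = 1.338 > 1 and Σzᵢ/Kᵢ = 1.528 > 1, so g(0) = 0.338 > 0 and g(1) = -0.528 < 0.
Newton–Raphson from ψ₁ = 0.5:
  ψ₁ = 0.500: g = 0.0005, g' = -0.683 → ψ₁ = 0.501
Converged at ψ₁ = 0.501.
Drum-1 compositions:
  A: x = 0.086, y = 0.184
  B: x = 0.321, y = 0.626
  C: x = 0.593, y = 0.190
Drum-2 feed = drum-1 liquid: z₂ = (0.0859, 0.3212, 0.5928).
Drum 2:
Material balance + equilibrium reduce to Σ zᵢ(Kᵢ−1)/(1+ψ₂(Kᵢ−1)) = 0.
Check two-phase: ΣzᵢKᵢ = 1.900 > 1 and Σzᵢ/Kᵢ = 1.080 > 1, so g(0) = 0.900 > 0 and g(1) = -0.080 < 0.
Iterate (Newton) starting at ψ₂ = 0.5:
  ψ₂ = 0.500: g = 0.1859, g' = -0.689 → ψ₂ = 0.770
  ψ₂ = 0.770: g = 0.0298, g' = -0.503 → ψ₂ = 0.829
  ψ₂ = 0.829: g = 0.0006, g' = -0.485 → ψ₂ = 0.830
Converged at ψ₂ = 0.830.
  A: x = 0.024, y = 0.099
  B: x = 0.099, y = 0.367
  C: x = 0.877, y = 0.535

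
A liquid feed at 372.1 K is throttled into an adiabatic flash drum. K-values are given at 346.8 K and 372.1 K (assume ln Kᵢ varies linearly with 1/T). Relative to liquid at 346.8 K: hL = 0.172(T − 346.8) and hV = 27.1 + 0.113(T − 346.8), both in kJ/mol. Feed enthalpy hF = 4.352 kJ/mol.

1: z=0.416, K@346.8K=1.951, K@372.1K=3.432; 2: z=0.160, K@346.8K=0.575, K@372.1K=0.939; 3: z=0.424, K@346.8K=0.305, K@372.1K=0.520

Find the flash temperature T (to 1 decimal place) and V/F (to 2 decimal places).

Adiabatic flash: solve Rachford–Rice at each trial T, then check hF = ψ·hV(T) + (1−ψ)·hL(T).
  T = 346.8 K: K = (1.951, 0.575, 0.305), RR gives ψ = 0.055, H_out = 1.487 kJ/mol
  T = 372.1 K: K = (3.432, 0.939, 0.520), RR gives ψ = 0.805, H_out = 24.971 kJ/mol
  T = 359.5 K: K = (2.616, 0.742, 0.402), RR gives ψ = 0.444, H_out = 13.882 kJ/mol
  T = 353.1 K: K = (2.263, 0.654, 0.351), RR gives ψ = 0.265, H_out = 8.174 kJ/mol
  T = 350.0 K: K = (2.105, 0.614, 0.328), RR gives ψ = 0.169, H_out = 5.085 kJ/mol
  T = 348.4 K: K = (2.027, 0.594, 0.316), RR gives ψ = 0.114, H_out = 3.350 kJ/mol
Linear interpolation between T = 348.4 (H_out = 3.350) and T = 350.0 (H_out = 5.085) on hF = 4.352 gives T ≈ 349.3 K, at which ψ = 0.15.

T = 349.3 K, V/F = 0.15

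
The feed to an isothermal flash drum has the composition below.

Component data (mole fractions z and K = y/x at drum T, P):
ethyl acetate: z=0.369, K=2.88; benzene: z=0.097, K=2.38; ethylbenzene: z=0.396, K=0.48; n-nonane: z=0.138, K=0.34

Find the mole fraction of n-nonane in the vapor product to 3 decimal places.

y_n-nonane = 0.072

Let β = V/F and solve Σ zᵢ(Kᵢ−1)/(1+β(Kᵢ−1)) = 0.
Feasibility: ΣzᵢKᵢ = 1.531, Σzᵢ/Kᵢ = 1.400 — both > 1, two phases present.
Newton–Raphson from β = 0.57:
  β = 0.570: g = -0.0289, g' = -0.733 → β = 0.531
Converged at β = 0.531.
Compositions from xᵢ = zᵢ/(1+β(Kᵢ−1)), yᵢ = Kᵢxᵢ:
  ethyl acetate: x = 0.185, y = 0.532
  benzene: x = 0.056, y = 0.133
  ethylbenzene: x = 0.547, y = 0.263
  n-nonane: x = 0.212, y = 0.072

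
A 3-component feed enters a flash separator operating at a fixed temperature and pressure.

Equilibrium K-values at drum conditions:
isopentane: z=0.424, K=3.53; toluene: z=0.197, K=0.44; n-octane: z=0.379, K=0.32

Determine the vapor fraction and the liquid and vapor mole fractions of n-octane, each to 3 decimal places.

Newton iteration, ψ⁰ = 0.5:
  ψ = 0.500: g = -0.0701, g' = -1.051 → ψ = 0.433
  ψ = 0.433: g = 0.0007, g' = -1.078 → ψ = 0.434
Converged at ψ = 0.434.
Compositions from xᵢ = zᵢ/(1+ψ(Kᵢ−1)), yᵢ = Kᵢxᵢ:
  isopentane: x = 0.202, y = 0.713
  toluene: x = 0.260, y = 0.115
  n-octane: x = 0.538, y = 0.172

ψ = 0.434, x_n-octane = 0.538, y_n-octane = 0.172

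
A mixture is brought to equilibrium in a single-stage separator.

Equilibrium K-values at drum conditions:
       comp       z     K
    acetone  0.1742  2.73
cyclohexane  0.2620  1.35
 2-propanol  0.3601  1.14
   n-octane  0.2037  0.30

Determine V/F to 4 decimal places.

Newton–Raphson from V/F = 0.32:
  V/F = 0.3200: g = 0.14095, g' = -0.4142 → V/F = 0.6603
  V/F = 0.6603: g = -0.00383, g' = -0.4858 → V/F = 0.6524
Converged at V/F = 0.6524.

V/F = 0.6524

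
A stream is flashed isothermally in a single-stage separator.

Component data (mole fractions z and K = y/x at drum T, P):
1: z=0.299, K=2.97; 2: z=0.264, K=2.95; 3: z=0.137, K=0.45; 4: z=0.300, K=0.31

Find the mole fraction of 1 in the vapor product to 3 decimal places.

Let ψ = V/F and solve Σ zᵢ(Kᵢ−1)/(1+ψ(Kᵢ−1)) = 0.
g(0) = ΣzᵢKᵢ − 1 = 0.821 and g(1) = 1 − Σzᵢ/Kᵢ = -0.462, so a root lies in (0, 1).
Newton–Raphson from ψ = 0.38:
  ψ = 0.380: g = 0.2567, g' = -1.039 → ψ = 0.627
  ψ = 0.627: g = 0.0153, g' = -0.976 → ψ = 0.643
Converged at ψ = 0.643.
Compositions from xᵢ = zᵢ/(1+ψ(Kᵢ−1)), yᵢ = Kᵢxᵢ:
  1: x = 0.132, y = 0.392
  2: x = 0.117, y = 0.346
  3: x = 0.212, y = 0.095
  4: x = 0.539, y = 0.167

y_1 = 0.392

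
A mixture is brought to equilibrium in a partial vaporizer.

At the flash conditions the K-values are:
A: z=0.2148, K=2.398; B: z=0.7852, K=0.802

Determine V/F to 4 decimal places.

Rachford–Rice: g(V/F) = Σ zᵢ(Kᵢ−1)/(1+V/F(Kᵢ−1)) = 0.
Feasibility: ΣzᵢKᵢ = 1.1448, Σzᵢ/Kᵢ = 1.0686 — both > 1, two phases present.
Newton–Raphson from V/F = 0.5:
  V/F = 0.5000: g = 0.00419, g' = -0.1834 → V/F = 0.5229
  V/F = 0.5229: g = 0.00006, g' = -0.1784 → V/F = 0.5232
Converged at V/F = 0.5232.

V/F = 0.5232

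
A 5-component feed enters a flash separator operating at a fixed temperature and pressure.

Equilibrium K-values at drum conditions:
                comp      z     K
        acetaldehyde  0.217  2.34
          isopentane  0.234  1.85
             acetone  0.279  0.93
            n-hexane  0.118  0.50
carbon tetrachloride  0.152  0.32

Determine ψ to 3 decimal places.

Let ψ = V/F and solve Σ zᵢ(Kᵢ−1)/(1+ψ(Kᵢ−1)) = 0.
Check two-phase: ΣzᵢKᵢ = 1.308 > 1 and Σzᵢ/Kᵢ = 1.230 > 1, so g(0) = 0.308 > 0 and g(1) = -0.230 < 0.
Newton iteration, ψ⁰ = 0.57:
  ψ = 0.570: g = 0.0272, g' = -0.449 → ψ = 0.631
  ψ = 0.631: g = -0.0005, g' = -0.466 → ψ = 0.630
Converged at ψ = 0.630.

ψ = 0.630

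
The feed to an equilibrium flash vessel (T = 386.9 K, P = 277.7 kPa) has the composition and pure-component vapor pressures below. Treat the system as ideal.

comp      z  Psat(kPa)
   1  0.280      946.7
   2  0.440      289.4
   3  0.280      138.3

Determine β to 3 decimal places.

Raoult's law: Kᵢ = Pᵢˢᵃᵗ/P = Pᵢˢᵃᵗ/277.7.
  K_1 = 946.7/277.7 = 3.40907, K_2 = 289.4/277.7 = 1.04213, K_3 = 138.3/277.7 = 0.49802
Iterate (Newton) starting at β = 0.57:
  β = 0.570: g = 0.1054, g' = -0.428 → β = 0.817
  β = 0.817: g = 0.0071, g' = -0.388 → β = 0.835
Converged at β = 0.835.

β = 0.835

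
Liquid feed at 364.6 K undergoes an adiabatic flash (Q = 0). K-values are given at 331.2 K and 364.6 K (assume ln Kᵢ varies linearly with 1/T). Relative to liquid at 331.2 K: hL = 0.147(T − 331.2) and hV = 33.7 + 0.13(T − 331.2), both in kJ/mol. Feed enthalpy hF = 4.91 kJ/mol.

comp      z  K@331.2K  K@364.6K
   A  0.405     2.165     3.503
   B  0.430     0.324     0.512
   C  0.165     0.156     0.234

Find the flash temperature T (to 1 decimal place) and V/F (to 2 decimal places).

Adiabatic flash: solve Rachford–Rice at each trial T, then check hF = ψ·hV(T) + (1−ψ)·hL(T).
  T = 331.2 K: K = (2.165, 0.324, 0.156), RR gives ψ = 0.050, H_out = 1.669 kJ/mol
  T = 364.6 K: K = (3.503, 0.512, 0.234), RR gives ψ = 0.466, H_out = 20.341 kJ/mol
  T = 347.9 K: K = (2.786, 0.412, 0.193), RR gives ψ = 0.288, H_out = 12.065 kJ/mol
  T = 339.5 K: K = (2.462, 0.366, 0.174), RR gives ψ = 0.181, H_out = 7.292 kJ/mol
  T = 335.4 K: K = (2.312, 0.345, 0.165), RR gives ψ = 0.120, H_out = 4.664 kJ/mol
  T = 337.4 K: K = (2.384, 0.355, 0.169), RR gives ψ = 0.151, H_out = 5.977 kJ/mol
Linear interpolation between T = 335.4 (H_out = 4.664) and T = 337.4 (H_out = 5.977) on hF = 4.91 gives T ≈ 335.8 K, at which ψ = 0.13.

T = 335.8 K, V/F = 0.13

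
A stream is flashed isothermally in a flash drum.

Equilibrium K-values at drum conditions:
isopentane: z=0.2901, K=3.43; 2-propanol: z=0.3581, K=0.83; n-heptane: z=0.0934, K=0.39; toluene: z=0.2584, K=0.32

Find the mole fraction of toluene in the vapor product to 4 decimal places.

Material balance + equilibrium reduce to Σ zᵢ(Kᵢ−1)/(1+V/F(Kᵢ−1)) = 0.
Check two-phase: ΣzᵢKᵢ = 1.4114 > 1 and Σzᵢ/Kᵢ = 1.5630 > 1, so g(0) = 0.4114 > 0 and g(1) = -0.5630 < 0.
Newton iteration, V/F⁰ = 0.5:
  V/F = 0.5000: g = -0.09648, g' = -0.7078 → V/F = 0.3637
  V/F = 0.3637: g = 0.00267, g' = -0.7628 → V/F = 0.3672
Converged at V/F = 0.3672.
Compositions from xᵢ = zᵢ/(1+V/F(Kᵢ−1)), yᵢ = Kᵢxᵢ:
  isopentane: x = 0.1533, y = 0.5258
  2-propanol: x = 0.3819, y = 0.3170
  n-heptane: x = 0.1204, y = 0.0469
  toluene: x = 0.3444, y = 0.1102

y_toluene = 0.1102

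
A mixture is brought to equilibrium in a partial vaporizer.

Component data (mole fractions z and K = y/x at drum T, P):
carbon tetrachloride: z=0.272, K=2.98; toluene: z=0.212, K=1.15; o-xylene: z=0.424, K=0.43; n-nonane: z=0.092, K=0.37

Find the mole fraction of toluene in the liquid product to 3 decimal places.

Iterate (Newton) starting at β = 0.33:
  β = 0.330: g = -0.0148, g' = -0.662 → β = 0.308
Converged at β = 0.308.
Compositions from xᵢ = zᵢ/(1+β(Kᵢ−1)), yᵢ = Kᵢxᵢ:
  carbon tetrachloride: x = 0.169, y = 0.504
  toluene: x = 0.203, y = 0.233
  o-xylene: x = 0.514, y = 0.221
  n-nonane: x = 0.114, y = 0.042

x_toluene = 0.203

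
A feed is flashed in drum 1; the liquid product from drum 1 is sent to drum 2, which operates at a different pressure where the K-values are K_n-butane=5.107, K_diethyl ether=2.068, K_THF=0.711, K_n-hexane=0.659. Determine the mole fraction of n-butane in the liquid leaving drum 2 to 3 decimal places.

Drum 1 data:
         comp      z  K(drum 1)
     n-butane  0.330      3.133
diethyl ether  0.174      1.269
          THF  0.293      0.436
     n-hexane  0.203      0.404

x_n-butane (drum 2) = 0.043

Drum 1:
Rachford–Rice: g(ψ₁) = Σ zᵢ(Kᵢ−1)/(1+ψ₁(Kᵢ−1)) = 0.
Feasibility: ΣzᵢKᵢ = 1.464, Σzᵢ/Kᵢ = 1.417 — both > 1, two phases present.
Iterate (Newton) starting at ψ₁ = 0.5:
  ψ₁ = 0.500: g = -0.0206, g' = -0.688 → ψ₁ = 0.470
Converged at ψ₁ = 0.470.
Drum-1 compositions:
  n-butane: x = 0.165, y = 0.516
  diethyl ether: x = 0.154, y = 0.196
  THF: x = 0.399, y = 0.174
  n-hexane: x = 0.282, y = 0.114
Drum-2 feed = drum-1 liquid: z₂ = (0.1648, 0.1545, 0.3987, 0.2820).
Drum 2:
Iterate (Newton) starting at ψ₂ = 0.42:
  ψ₂ = 0.420: g = 0.1188, g' = -0.546 → ψ₂ = 0.638
  ψ₂ = 0.638: g = 0.0210, g' = -0.378 → ψ₂ = 0.693
  ψ₂ = 0.693: g = 0.0007, g' = -0.354 → ψ₂ = 0.695
Converged at ψ₂ = 0.695.
  n-butane: x = 0.043, y = 0.218
  diethyl ether: x = 0.089, y = 0.183
  THF: x = 0.499, y = 0.355
  n-hexane: x = 0.370, y = 0.244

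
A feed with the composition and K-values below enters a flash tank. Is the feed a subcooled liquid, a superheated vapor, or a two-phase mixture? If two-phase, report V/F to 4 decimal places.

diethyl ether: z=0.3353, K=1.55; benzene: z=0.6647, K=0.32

ΣzᵢKᵢ = 0.7324; Σzᵢ/Kᵢ = 2.2935.
Since ΣzᵢKᵢ < 1 the mixture is below its bubble point — single liquid phase.

subcooled liquid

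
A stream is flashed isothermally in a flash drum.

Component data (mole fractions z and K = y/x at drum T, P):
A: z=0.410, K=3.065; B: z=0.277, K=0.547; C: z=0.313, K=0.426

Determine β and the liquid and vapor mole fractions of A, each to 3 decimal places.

Newton–Raphson from β = 0.5:
  β = 0.500: g = 0.0024, g' = -0.721 → β = 0.503
Converged at β = 0.503.
Compositions from xᵢ = zᵢ/(1+β(Kᵢ−1)), yᵢ = Kᵢxᵢ:
  A: x = 0.201, y = 0.616
  B: x = 0.359, y = 0.196
  C: x = 0.440, y = 0.188

β = 0.503, x_A = 0.201, y_A = 0.616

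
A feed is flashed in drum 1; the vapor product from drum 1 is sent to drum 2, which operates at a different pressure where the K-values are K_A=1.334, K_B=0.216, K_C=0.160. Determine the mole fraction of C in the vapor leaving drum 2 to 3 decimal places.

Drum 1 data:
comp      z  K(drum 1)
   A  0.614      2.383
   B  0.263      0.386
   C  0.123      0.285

y_C (drum 2) = 0.013

Drum 1:
Material balance + equilibrium reduce to Σ zᵢ(Kᵢ−1)/(1+ψ₁(Kᵢ−1)) = 0.
Check two-phase: ΣzᵢKᵢ = 1.600 > 1 and Σzᵢ/Kᵢ = 1.371 > 1, so g(0) = 0.600 > 0 and g(1) = -0.371 < 0.
Newton iteration, ψ₁⁰ = 0.35:
  ψ₁ = 0.350: g = 0.2492, g' = -0.806 → ψ₁ = 0.659
  ψ₁ = 0.659: g = 0.0066, g' = -0.826 → ψ₁ = 0.667
Converged at ψ₁ = 0.667.
Drum-1 compositions:
  A: x = 0.319, y = 0.761
  B: x = 0.445, y = 0.172
  C: x = 0.235, y = 0.067
Drum-2 feed = drum-1 vapor: z₂ = (0.7610, 0.1720, 0.0670).
Drum 2:
Iterate (Newton) starting at ψ₂ = 0.5:
  ψ₂ = 0.500: g = -0.1010, g' = -0.489 → ψ₂ = 0.293
  ψ₂ = 0.293: g = -0.0183, g' = -0.332 → ψ₂ = 0.238
  ψ₂ = 0.238: g = -0.0007, g' = -0.307 → ψ₂ = 0.236
Converged at ψ₂ = 0.236.
  A: x = 0.705, y = 0.941
  B: x = 0.211, y = 0.046
  C: x = 0.084, y = 0.013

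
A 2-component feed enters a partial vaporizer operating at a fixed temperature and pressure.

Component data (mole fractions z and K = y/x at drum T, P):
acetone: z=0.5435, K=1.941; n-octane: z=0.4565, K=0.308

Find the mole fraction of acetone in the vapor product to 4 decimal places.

Let ψ = V/F and solve Σ zᵢ(Kᵢ−1)/(1+ψ(Kᵢ−1)) = 0.
g(0) = ΣzᵢKᵢ − 1 = 0.1955 and g(1) = 1 − Σzᵢ/Kᵢ = -0.7622, so a root lies in (0, 1).
Iterate (Newton) starting at ψ = 0.5:
  ψ = 0.5000: g = -0.13523, g' = -0.7337 → ψ = 0.3157
  ψ = 0.3157: g = -0.00989, g' = -0.6439 → ψ = 0.3003
Converged at ψ = 0.3003.
Compositions from xᵢ = zᵢ/(1+ψ(Kᵢ−1)), yᵢ = Kᵢxᵢ:
  acetone: x = 0.4238, y = 0.8225
  n-octane: x = 0.5762, y = 0.1775

y_acetone = 0.8225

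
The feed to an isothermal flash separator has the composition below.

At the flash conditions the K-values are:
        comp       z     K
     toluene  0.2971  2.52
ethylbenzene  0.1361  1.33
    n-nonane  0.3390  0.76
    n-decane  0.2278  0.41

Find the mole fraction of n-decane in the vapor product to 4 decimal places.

y_n-decane = 0.1358

Material balance + equilibrium reduce to Σ zᵢ(Kᵢ−1)/(1+ψ(Kᵢ−1)) = 0.
g(0) = ΣzᵢKᵢ − 1 = 0.2807 and g(1) = 1 − Σzᵢ/Kᵢ = -0.2219, so a root lies in (0, 1).
Newton–Raphson from ψ = 0.5:
  ψ = 0.5000: g = 0.01204, g' = -0.4173 → ψ = 0.5289
  ψ = 0.5289: g = 0.00004, g' = -0.4148 → ψ = 0.5290
Converged at ψ = 0.5290.
Compositions from xᵢ = zᵢ/(1+ψ(Kᵢ−1)), yᵢ = Kᵢxᵢ:
  toluene: x = 0.1647, y = 0.4150
  ethylbenzene: x = 0.1159, y = 0.1541
  n-nonane: x = 0.3883, y = 0.2951
  n-decane: x = 0.3311, y = 0.1358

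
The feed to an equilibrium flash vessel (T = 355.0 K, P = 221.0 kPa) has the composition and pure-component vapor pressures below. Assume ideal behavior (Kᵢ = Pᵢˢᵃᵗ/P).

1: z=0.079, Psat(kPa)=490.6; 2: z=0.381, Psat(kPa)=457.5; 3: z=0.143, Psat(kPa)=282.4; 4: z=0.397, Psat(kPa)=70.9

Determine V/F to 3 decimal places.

V/F = 0.425

Raoult's law: Kᵢ = Pᵢˢᵃᵗ/P = Pᵢˢᵃᵗ/221.0.
  K_1 = 490.6/221.0 = 2.21991, K_2 = 457.5/221.0 = 2.07014, K_3 = 282.4/221.0 = 1.27783, K_4 = 70.9/221.0 = 0.32081
Iterate (Newton) starting at V/F = 0.5:
  V/F = 0.500: g = -0.0479, g' = -0.659 → V/F = 0.427
  V/F = 0.427: g = -0.0012, g' = -0.629 → V/F = 0.425
Converged at V/F = 0.425.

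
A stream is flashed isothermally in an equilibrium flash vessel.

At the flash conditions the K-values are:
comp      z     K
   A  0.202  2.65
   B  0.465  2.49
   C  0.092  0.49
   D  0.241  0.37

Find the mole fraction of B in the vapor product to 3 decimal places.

Newton–Raphson from ψ = 0.68:
  ψ = 0.680: g = 0.1638, g' = -0.726 → ψ = 0.906
  ψ = 0.906: g = -0.0122, g' = -0.877 → ψ = 0.892
Converged at ψ = 0.892.
Compositions from xᵢ = zᵢ/(1+ψ(Kᵢ−1)), yᵢ = Kᵢxᵢ:
  A: x = 0.082, y = 0.217
  B: x = 0.200, y = 0.497
  C: x = 0.169, y = 0.083
  D: x = 0.550, y = 0.203

y_B = 0.497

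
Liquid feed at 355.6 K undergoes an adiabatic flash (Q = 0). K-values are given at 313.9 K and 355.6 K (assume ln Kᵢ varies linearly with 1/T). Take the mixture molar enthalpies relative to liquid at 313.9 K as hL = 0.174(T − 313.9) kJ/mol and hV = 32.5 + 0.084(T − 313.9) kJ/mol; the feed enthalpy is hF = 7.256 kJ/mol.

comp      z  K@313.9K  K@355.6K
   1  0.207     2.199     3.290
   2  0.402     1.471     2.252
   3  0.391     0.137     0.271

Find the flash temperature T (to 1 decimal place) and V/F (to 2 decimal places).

T = 317.6 K, V/F = 0.21

Adiabatic flash: solve Rachford–Rice at each trial T, then check hF = ψ·hV(T) + (1−ψ)·hL(T).
  T = 313.9 K: K = (2.199, 1.471, 0.137), RR gives ψ = 0.149, H_out = 4.856 kJ/mol
  T = 355.6 K: K = (3.290, 2.252, 0.271), RR gives ψ = 0.581, H_out = 23.966 kJ/mol
  T = 334.8 K: K = (2.725, 1.845, 0.197), RR gives ψ = 0.403, H_out = 15.973 kJ/mol
  T = 324.4 K: K = (2.458, 1.654, 0.165), RR gives ψ = 0.293, H_out = 11.082 kJ/mol
  T = 319.1 K: K = (2.326, 1.561, 0.151), RR gives ψ = 0.226, H_out = 8.152 kJ/mol
  T = 316.5 K: K = (2.262, 1.516, 0.144), RR gives ψ = 0.189, H_out = 6.565 kJ/mol
  T = 317.8 K: K = (2.294, 1.538, 0.147), RR gives ψ = 0.208, H_out = 7.372 kJ/mol
Linear interpolation between T = 316.5 (H_out = 6.565) and T = 317.8 (H_out = 7.372) on hF = 7.256 gives T ≈ 317.6 K, at which ψ = 0.21.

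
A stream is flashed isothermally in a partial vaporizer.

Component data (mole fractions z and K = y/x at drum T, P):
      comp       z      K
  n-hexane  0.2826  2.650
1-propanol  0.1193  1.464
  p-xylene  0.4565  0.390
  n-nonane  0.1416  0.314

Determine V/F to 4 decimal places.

Rachford–Rice: g(V/F) = Σ zᵢ(Kᵢ−1)/(1+V/F(Kᵢ−1)) = 0.
Feasibility: ΣzᵢKᵢ = 1.1460, Σzᵢ/Kᵢ = 1.8096 — both > 1, two phases present.
Newton–Raphson from V/F = 0.5:
  V/F = 0.5000: g = -0.24809, g' = -0.7540 → V/F = 0.1710
  V/F = 0.1710: g = -0.00594, g' = -0.7874 → V/F = 0.1634
Converged at V/F = 0.1634.

V/F = 0.1634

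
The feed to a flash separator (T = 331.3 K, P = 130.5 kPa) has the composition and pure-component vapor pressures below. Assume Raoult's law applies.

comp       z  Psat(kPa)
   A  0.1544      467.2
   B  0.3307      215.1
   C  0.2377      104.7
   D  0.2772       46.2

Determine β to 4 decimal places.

β = 0.5356

Raoult's law: Kᵢ = Pᵢˢᵃᵗ/P = Pᵢˢᵃᵗ/130.5.
  K_A = 467.2/130.5 = 3.580077, K_B = 215.1/130.5 = 1.648276, K_C = 104.7/130.5 = 0.802299, K_D = 46.2/130.5 = 0.354023
Let β = V/F and solve Σ zᵢ(Kᵢ−1)/(1+β(Kᵢ−1)) = 0.
Feasibility: ΣzᵢKᵢ = 1.3867, Σzᵢ/Kᵢ = 1.3230 — both > 1, two phases present.
Newton iteration, β⁰ = 0.5:
  β = 0.5000: g = 0.01922, g' = -0.5391 → β = 0.5357
Converged at β = 0.5356.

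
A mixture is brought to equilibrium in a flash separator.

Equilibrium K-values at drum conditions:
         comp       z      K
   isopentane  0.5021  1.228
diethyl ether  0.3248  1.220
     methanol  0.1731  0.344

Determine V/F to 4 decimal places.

Rachford–Rice: g(V/F) = Σ zᵢ(Kᵢ−1)/(1+V/F(Kᵢ−1)) = 0.
Check two-phase: ΣzᵢKᵢ = 1.0724 > 1 and Σzᵢ/Kᵢ = 1.1783 > 1, so g(0) = 0.0724 > 0 and g(1) = -0.1783 < 0.
Iterate (Newton) starting at V/F = 0.5:
  V/F = 0.5000: g = -0.00184, g' = -0.1987 → V/F = 0.4907
Converged at V/F = 0.4907.

V/F = 0.4907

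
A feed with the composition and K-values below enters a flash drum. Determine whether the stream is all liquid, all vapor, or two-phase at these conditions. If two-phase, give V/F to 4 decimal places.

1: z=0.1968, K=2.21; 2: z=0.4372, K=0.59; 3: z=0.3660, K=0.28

all liquid

ΣzᵢKᵢ = 0.7954; Σzᵢ/Kᵢ = 2.1372.
Since ΣzᵢKᵢ < 1 the mixture is below its bubble point — single liquid phase.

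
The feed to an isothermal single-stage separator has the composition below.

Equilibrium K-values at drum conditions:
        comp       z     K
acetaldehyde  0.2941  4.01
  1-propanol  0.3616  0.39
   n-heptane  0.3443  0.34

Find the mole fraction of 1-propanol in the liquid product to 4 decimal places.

Rachford–Rice: g(ψ) = Σ zᵢ(Kᵢ−1)/(1+ψ(Kᵢ−1)) = 0.
Check two-phase: ΣzᵢKᵢ = 1.4374 > 1 and Σzᵢ/Kᵢ = 2.0132 > 1, so g(0) = 0.4374 > 0 and g(1) = -1.0132 < 0.
Newton iteration, ψ⁰ = 0.5:
  ψ = 0.5000: g = -0.30315, g' = -1.0373 → ψ = 0.2078
  ψ = 0.2078: g = 0.02872, g' = -1.3865 → ψ = 0.2285
  ψ = 0.2285: g = 0.00065, g' = -1.3251 → ψ = 0.2290
Converged at ψ = 0.2290.
Compositions from xᵢ = zᵢ/(1+ψ(Kᵢ−1)), yᵢ = Kᵢxᵢ:
  acetaldehyde: x = 0.1741, y = 0.6982
  1-propanol: x = 0.4203, y = 0.1639
  n-heptane: x = 0.4056, y = 0.1379

x_1-propanol = 0.4203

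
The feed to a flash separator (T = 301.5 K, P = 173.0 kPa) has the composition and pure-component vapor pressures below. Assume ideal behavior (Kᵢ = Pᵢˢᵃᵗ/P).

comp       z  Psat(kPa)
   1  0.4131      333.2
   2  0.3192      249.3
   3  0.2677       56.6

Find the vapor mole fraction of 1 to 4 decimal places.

y_1 = 0.4831

Raoult's law: Kᵢ = Pᵢˢᵃᵗ/P = Pᵢˢᵃᵗ/173.0.
  K_1 = 333.2/173.0 = 1.926012, K_2 = 249.3/173.0 = 1.441040, K_3 = 56.6/173.0 = 0.327168
Rachford–Rice: g(V/F) = Σ zᵢ(Kᵢ−1)/(1+V/F(Kᵢ−1)) = 0.
Check two-phase: ΣzᵢKᵢ = 1.3432 > 1 and Σzᵢ/Kᵢ = 1.2542 > 1, so g(0) = 0.3432 > 0 and g(1) = -0.2542 < 0.
Iterate (Newton) starting at V/F = 0.5:
  V/F = 0.5000: g = 0.10539, g' = -0.4824 → V/F = 0.7185
  V/F = 0.7185: g = -0.01205, g' = -0.6176 → V/F = 0.6990
  V/F = 0.6990: g = -0.00019, g' = -0.5987 → V/F = 0.6986
Converged at V/F = 0.6986.
Compositions from xᵢ = zᵢ/(1+V/F(Kᵢ−1)), yᵢ = Kᵢxᵢ:
  1: x = 0.2508, y = 0.4831
  2: x = 0.2440, y = 0.3516
  3: x = 0.5052, y = 0.1653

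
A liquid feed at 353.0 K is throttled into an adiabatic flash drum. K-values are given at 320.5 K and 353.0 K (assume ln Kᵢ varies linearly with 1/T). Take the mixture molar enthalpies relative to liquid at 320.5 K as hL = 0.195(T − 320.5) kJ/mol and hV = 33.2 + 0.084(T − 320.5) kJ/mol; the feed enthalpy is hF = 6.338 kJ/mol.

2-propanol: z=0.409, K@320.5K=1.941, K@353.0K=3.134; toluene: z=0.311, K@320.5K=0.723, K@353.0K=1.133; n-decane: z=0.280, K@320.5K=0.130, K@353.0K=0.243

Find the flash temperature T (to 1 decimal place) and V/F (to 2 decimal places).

Adiabatic flash: solve Rachford–Rice at each trial T, then check hF = ψ·hV(T) + (1−ψ)·hL(T).
  T = 320.5 K: K = (1.941, 0.723, 0.130), RR gives ψ = 0.094, H_out = 3.112 kJ/mol
  T = 353.0 K: K = (3.134, 1.133, 0.243), RR gives ψ = 0.636, H_out = 25.147 kJ/mol
  T = 336.8 K: K = (2.497, 0.916, 0.181), RR gives ψ = 0.419, H_out = 16.317 kJ/mol
  T = 328.6 K: K = (2.207, 0.815, 0.154), RR gives ψ = 0.277, H_out = 10.520 kJ/mol
  T = 324.6 K: K = (2.073, 0.769, 0.142), RR gives ψ = 0.193, H_out = 7.133 kJ/mol
  T = 322.6 K: K = (2.008, 0.746, 0.136), RR gives ψ = 0.147, H_out = 5.251 kJ/mol
  T = 323.6 K: K = (2.040, 0.758, 0.139), RR gives ψ = 0.171, H_out = 6.210 kJ/mol
Linear interpolation between T = 323.6 (H_out = 6.210) and T = 324.6 (H_out = 7.133) on hF = 6.338 gives T ≈ 323.7 K, at which ψ = 0.17.

T = 323.7 K, V/F = 0.17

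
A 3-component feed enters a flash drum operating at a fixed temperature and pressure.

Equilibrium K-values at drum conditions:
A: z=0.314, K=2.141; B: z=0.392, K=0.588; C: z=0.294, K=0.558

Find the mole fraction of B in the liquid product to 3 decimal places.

Rachford–Rice: g(ψ) = Σ zᵢ(Kᵢ−1)/(1+ψ(Kᵢ−1)) = 0.
g(0) = ΣzᵢKᵢ − 1 = 0.067 and g(1) = 1 − Σzᵢ/Kᵢ = -0.340, so a root lies in (0, 1).
Newton–Raphson from ψ = 0.5:
  ψ = 0.500: g = -0.1421, g' = -0.366 → ψ = 0.112
  ψ = 0.112: g = 0.0118, g' = -0.458 → ψ = 0.137
  ψ = 0.137: g = 0.0002, g' = -0.445 → ψ = 0.138
Converged at ψ = 0.138.
Compositions from xᵢ = zᵢ/(1+ψ(Kᵢ−1)), yᵢ = Kᵢxᵢ:
  A: x = 0.271, y = 0.581
  B: x = 0.416, y = 0.244
  C: x = 0.313, y = 0.175

x_B = 0.416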